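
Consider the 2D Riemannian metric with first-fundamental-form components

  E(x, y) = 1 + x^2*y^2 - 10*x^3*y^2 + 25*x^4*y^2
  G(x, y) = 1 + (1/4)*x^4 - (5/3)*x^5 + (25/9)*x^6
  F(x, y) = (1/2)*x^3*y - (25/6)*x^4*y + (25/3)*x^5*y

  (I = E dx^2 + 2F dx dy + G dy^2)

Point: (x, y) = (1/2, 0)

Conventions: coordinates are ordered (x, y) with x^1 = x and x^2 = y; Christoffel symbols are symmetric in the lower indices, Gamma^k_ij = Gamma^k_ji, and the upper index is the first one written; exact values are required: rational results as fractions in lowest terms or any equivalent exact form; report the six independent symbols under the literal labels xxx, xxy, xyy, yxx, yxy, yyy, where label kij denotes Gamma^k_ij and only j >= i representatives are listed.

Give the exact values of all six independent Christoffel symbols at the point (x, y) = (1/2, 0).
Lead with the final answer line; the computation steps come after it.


Answer: Gamma_xxx = 0, Gamma_xxy = 0, Gamma_xyy = 0, Gamma_yxx = 0, Gamma_yxy = 9/145, Gamma_yyy = 0

E = 1, F = 0, G = 145/144 at the point
E_x = 0, E_y = 0, F_x = 0, F_y = 1/16, G_x = 1/8, G_y = 0
EG - F^2 = 145/144;  g^inv = (144/145) * [[145/144, 0], [0, 1]]
first-kind symbols [ij,l] = (1/2)(d_i g_jl + d_j g_il - d_l g_ij): [xx,x] = E_x/2 = 0, [xx,y] = F_x - E_y/2 = 0, [xy,x] = E_y/2 = 0, [xy,y] = G_x/2 = 1/16, [yy,x] = F_y - G_x/2 = 0, [yy,y] = G_y/2 = 0
Gamma^x_ij = (G*[ij,x] - F*[ij,y])/(EG - F^2), Gamma^y_ij = (E*[ij,y] - F*[ij,x])/(EG - F^2)


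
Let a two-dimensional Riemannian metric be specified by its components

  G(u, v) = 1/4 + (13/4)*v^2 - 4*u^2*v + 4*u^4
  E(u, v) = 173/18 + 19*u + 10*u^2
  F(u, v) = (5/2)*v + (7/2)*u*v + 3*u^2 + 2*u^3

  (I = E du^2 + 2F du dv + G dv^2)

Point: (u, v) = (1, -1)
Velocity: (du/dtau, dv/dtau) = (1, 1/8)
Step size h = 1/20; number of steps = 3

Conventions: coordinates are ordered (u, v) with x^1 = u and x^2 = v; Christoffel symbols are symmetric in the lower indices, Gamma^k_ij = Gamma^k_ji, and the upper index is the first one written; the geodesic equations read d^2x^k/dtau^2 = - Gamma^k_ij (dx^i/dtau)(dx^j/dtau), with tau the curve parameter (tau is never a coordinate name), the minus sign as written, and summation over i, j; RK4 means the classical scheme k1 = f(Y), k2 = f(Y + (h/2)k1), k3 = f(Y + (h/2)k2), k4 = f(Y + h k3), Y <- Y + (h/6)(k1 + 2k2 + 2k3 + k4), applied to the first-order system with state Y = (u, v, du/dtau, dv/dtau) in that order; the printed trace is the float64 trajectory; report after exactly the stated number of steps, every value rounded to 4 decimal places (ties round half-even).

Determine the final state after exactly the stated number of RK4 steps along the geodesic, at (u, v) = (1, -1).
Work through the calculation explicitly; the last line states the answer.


f(Y) = (du/dtau, dv/dtau, -Gamma^u_ij Y'^i Y'^j, -Gamma^v_ij Y'^i Y'^j) with the Gammas evaluated at the stage position; h = 0.050000; intermediate values shown to 6 dp
step 0: u = 1.0000, v = -1.0000, du/dtau = 1.0000, dv/dtau = 0.1250
step 1:
  k1: at (u, v) = (1.000000, -1.000000), (du/dtau, dv/dtau) = (1.000000, 0.125000); Gamma_uuu = 0.525362, Gamma_uuv = 0.027086, Gamma_uvv = -0.167597, Gamma_vuu = 0.784814, Gamma_vuv = 1.045834, Gamma_vvv = -0.471095; k1 = (1.000000, 0.125000, -0.529515, -1.038912)
  k2: at (u, v) = (1.025000, -0.996875), (du/dtau, dv/dtau) = (0.986762, 0.099027); Gamma_uuu = 0.513751, Gamma_uuv = 0.020277, Gamma_uvv = -0.175802, Gamma_vuu = 0.774274, Gamma_vuv = 1.052418, Gamma_vvv = -0.453082; k2 = (0.986762, 0.099027, -0.502478, -0.955144)
  k3: at (u, v) = (1.024669, -0.997524), (du/dtau, dv/dtau) = (0.987438, 0.101121); Gamma_uuu = 0.513967, Gamma_uuv = 0.020459, Gamma_uvv = -0.175796, Gamma_vuu = 0.773987, Gamma_vuv = 1.051990, Gamma_vvv = -0.453300; k3 = (0.987438, 0.101121, -0.503424, -0.960113)
  k4: at (u, v) = (1.049372, -0.994944), (du/dtau, dv/dtau) = (0.974829, 0.076994); Gamma_uuu = 0.502838, Gamma_uuv = 0.013736, Gamma_uvv = -0.184350, Gamma_vuu = 0.762672, Gamma_vuv = 1.057308, Gamma_vvv = -0.435673; k4 = (0.974829, 0.076994, -0.478812, -0.880893)
  Y <- Y + (h/6)(k1 + 2k2 + 2k3 + k4): u = 1.0494, v = -0.9950, du/dtau = 0.9748, dv/dtau = 0.0771
step 2:
  k1: at (u, v) = (1.049360, -0.994981), (du/dtau, dv/dtau) = (0.974832, 0.077081); Gamma_uuu = 0.502847, Gamma_uuv = 0.013745, Gamma_uvv = -0.184352, Gamma_vuu = 0.762653, Gamma_vuv = 1.057286, Gamma_vvv = -0.435680; k1 = (0.974832, 0.077081, -0.478825, -0.881049)
  k2: at (u, v) = (1.073731, -0.993054), (du/dtau, dv/dtau) = (0.962862, 0.055054); Gamma_uuu = 0.492226, Gamma_uuv = 0.007156, Gamma_uvv = -0.193242, Gamma_vuu = 0.750637, Gamma_vuv = 1.061346, Gamma_vvv = -0.418488; k2 = (0.962862, 0.055054, -0.456517, -0.807173)
  k3: at (u, v) = (1.073432, -0.993605), (du/dtau, dv/dtau) = (0.963419, 0.056901); Gamma_uuu = 0.492412, Gamma_uuv = 0.007319, Gamma_uvv = -0.193219, Gamma_vuu = 0.750443, Gamma_vuv = 1.061011, Gamma_vvv = -0.418693; k3 = (0.963419, 0.056901, -0.457222, -0.811518)
  k4: at (u, v) = (1.097531, -0.992136), (du/dtau, dv/dtau) = (0.951971, 0.036505); Gamma_uuu = 0.482243, Gamma_uuv = 0.000842, Gamma_uvv = -0.202405, Gamma_vuu = 0.737976, Gamma_vuv = 1.064033, Gamma_vvv = -0.401924; k4 = (0.951971, 0.036505, -0.436821, -0.742208)
  Y <- Y + (h/6)(k1 + 2k2 + 2k3 + k4): u = 1.0975, v = -0.9922, du/dtau = 0.9520, dv/dtau = 0.0366
step 3:
  k1: at (u, v) = (1.097522, -0.992168), (du/dtau, dv/dtau) = (0.951973, 0.036575); Gamma_uuu = 0.482251, Gamma_uuv = 0.000850, Gamma_uvv = -0.202407, Gamma_vuu = 0.737962, Gamma_vuv = 1.064014, Gamma_vvv = -0.401931; k1 = (0.951973, 0.036575, -0.436829, -0.742337)
  k2: at (u, v) = (1.121321, -0.991254), (du/dtau, dv/dtau) = (0.941052, 0.018017); Gamma_uuu = 0.472552, Gamma_uuv = -0.005477, Gamma_uvv = -0.211877, Gamma_vuu = 0.725096, Gamma_vuv = 1.066011, Gamma_vvv = -0.385622; k2 = (0.941052, 0.018017, -0.418227, -0.678153)
  k3: at (u, v) = (1.121048, -0.991718), (du/dtau, dv/dtau) = (0.941517, 0.019622); Gamma_uuu = 0.472711, Gamma_uuv = -0.005332, Gamma_uvv = -0.211839, Gamma_vuu = 0.724974, Gamma_vuv = 1.065752, Gamma_vvv = -0.385812; k3 = (0.941517, 0.019622, -0.418758, -0.681885)
  k4: at (u, v) = (1.144597, -0.991187), (du/dtau, dv/dtau) = (0.931035, 0.002481); Gamma_uuu = 0.463429, Gamma_uuv = -0.011534, Gamma_uvv = -0.221561, Gamma_vuu = 0.711897, Gamma_vuv = 1.066906, Gamma_vvv = -0.369941; k4 = (0.931035, 0.002481, -0.401658, -0.622017)
  Y <- Y + (h/6)(k1 + 2k2 + 2k3 + k4): u = 1.1446, v = -0.9912, du/dtau = 0.9310, dv/dtau = 0.0025

Answer: u = 1.1446, v = -0.9912, du/dtau = 0.9310, dv/dtau = 0.0025


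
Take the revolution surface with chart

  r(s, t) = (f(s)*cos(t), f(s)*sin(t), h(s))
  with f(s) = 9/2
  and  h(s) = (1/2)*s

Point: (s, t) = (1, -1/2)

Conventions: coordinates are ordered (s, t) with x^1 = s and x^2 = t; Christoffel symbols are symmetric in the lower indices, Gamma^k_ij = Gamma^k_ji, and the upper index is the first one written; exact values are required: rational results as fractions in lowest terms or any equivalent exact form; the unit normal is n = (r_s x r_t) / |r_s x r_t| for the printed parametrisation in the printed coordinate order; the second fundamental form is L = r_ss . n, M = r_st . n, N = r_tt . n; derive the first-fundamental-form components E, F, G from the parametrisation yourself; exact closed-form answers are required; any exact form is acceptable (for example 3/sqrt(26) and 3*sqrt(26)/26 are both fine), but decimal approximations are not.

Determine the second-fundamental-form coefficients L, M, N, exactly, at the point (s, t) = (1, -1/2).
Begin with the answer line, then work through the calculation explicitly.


Answer: L = 0, M = 0, N = 9/2

f = 9/2, f' = 0, f'' = 0, h' = 1/2, h'' = 0
E = 1/4, F = 0, G = 81/4; answer radicand W^2 = 1/4
unnormalised second-form numerators: l = 0, m = 0, n = 9/4; L = l/sqrt(1/4), and similarly M = m/sqrt(W^2), N = n/sqrt(W^2)


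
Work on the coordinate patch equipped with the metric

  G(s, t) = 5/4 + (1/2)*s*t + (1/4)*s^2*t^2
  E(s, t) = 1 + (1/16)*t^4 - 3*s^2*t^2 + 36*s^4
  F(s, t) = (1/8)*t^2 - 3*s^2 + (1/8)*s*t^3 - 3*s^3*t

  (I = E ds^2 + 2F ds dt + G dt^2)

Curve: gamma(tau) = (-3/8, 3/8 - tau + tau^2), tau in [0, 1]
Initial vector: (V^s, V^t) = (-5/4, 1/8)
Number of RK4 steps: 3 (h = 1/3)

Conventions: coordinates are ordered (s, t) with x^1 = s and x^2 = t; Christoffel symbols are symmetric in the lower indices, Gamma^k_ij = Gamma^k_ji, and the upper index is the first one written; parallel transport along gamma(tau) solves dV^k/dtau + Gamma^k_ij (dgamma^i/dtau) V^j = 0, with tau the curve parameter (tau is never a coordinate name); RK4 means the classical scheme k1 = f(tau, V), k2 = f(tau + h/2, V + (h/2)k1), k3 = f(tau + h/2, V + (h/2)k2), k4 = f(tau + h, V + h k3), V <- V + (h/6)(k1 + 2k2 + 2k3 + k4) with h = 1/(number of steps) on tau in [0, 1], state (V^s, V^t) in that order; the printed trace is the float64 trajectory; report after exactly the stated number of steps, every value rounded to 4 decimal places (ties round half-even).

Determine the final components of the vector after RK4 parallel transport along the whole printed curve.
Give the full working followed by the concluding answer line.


gamma'(tau) = (0, -1 + 2*tau); f(tau, V)^k = -Gamma^k_ij(gamma(tau)) gamma'^i(tau) V^j; h = 1/3; intermediate values shown to 6 dp
curve data and Christoffel symbols at the stage parameters:
  tau = 0.000000: gamma = (-0.375000, 0.375000), gamma' = (0.000000, -1.000000); Gamma_sss = -1.979201, Gamma_sst = -0.082467, Gamma_stt = 0.082467, Gamma_tss = 1.051749, Gamma_tst = 0.043823, Gamma_ttt = -0.043823
  tau = 0.166667: gamma = (-0.375000, 0.236111), gamma' = (0.000000, -0.666667); Gamma_sss = -1.969203, Gamma_sst = -0.051661, Gamma_stt = 0.082050, Gamma_tss = 1.081477, Gamma_tst = 0.028372, Gamma_ttt = -0.045062
  tau = 0.333333: gamma = (-0.375000, 0.152778), gamma' = (0.000000, -0.333333); Gamma_sss = -1.959499, Gamma_sst = -0.033263, Gamma_stt = 0.081646, Gamma_tss = 1.102282, Gamma_tst = 0.018712, Gamma_ttt = -0.045928
  tau = 0.500000: gamma = (-0.375000, 0.125000), gamma' = (0.000000, 0.000000); Gamma_sss = -1.955703, Gamma_sst = -0.027163, Gamma_stt = 0.081488, Gamma_tss = 1.109748, Gamma_tst = 0.015413, Gamma_ttt = -0.046239
  tau = 0.666667: gamma = (-0.375000, 0.152778), gamma' = (0.000000, 0.333333); Gamma_sss = -1.959499, Gamma_sst = -0.033263, Gamma_stt = 0.081646, Gamma_tss = 1.102282, Gamma_tst = 0.018712, Gamma_ttt = -0.045928
  tau = 0.833333: gamma = (-0.375000, 0.236111), gamma' = (0.000000, 0.666667); Gamma_sss = -1.969203, Gamma_sst = -0.051661, Gamma_stt = 0.082050, Gamma_tss = 1.081477, Gamma_tst = 0.028372, Gamma_ttt = -0.045062
  tau = 1.000000: gamma = (-0.375000, 0.375000), gamma' = (0.000000, 1.000000); Gamma_sss = -1.979201, Gamma_sst = -0.082467, Gamma_stt = 0.082467, Gamma_tss = 1.051749, Gamma_tst = 0.043823, Gamma_ttt = -0.043823
step 0: V^s = -1.2500, V^t = 0.1250
step 1: k1 = (0.113392, -0.060256), k2 = (0.048688, -0.026739), k3 = (0.049365, -0.027111), k4 = (0.016833, -0.009469); V <- V + (h/6)(k1 + 2k2 + 2k3 + k4): V^s = -1.2319, V^t = 0.1151
step 2: k1 = (0.016792, -0.009446), k2 = (0.000000, 0.000000), k3 = (0.000000, 0.000000), k4 = (-0.016792, 0.009446); V <- V + (h/6)(k1 + 2k2 + 2k3 + k4): V^s = -1.2319, V^t = 0.1151
step 3: k1 = (-0.016792, 0.009446), k2 = (-0.048907, 0.026860), k3 = (-0.049251, 0.027048), k4 = (-0.113181, 0.060145); V <- V + (h/6)(k1 + 2k2 + 2k3 + k4): V^s = -1.2500, V^t = 0.1250

Answer: V^s = -1.2500, V^t = 0.1250


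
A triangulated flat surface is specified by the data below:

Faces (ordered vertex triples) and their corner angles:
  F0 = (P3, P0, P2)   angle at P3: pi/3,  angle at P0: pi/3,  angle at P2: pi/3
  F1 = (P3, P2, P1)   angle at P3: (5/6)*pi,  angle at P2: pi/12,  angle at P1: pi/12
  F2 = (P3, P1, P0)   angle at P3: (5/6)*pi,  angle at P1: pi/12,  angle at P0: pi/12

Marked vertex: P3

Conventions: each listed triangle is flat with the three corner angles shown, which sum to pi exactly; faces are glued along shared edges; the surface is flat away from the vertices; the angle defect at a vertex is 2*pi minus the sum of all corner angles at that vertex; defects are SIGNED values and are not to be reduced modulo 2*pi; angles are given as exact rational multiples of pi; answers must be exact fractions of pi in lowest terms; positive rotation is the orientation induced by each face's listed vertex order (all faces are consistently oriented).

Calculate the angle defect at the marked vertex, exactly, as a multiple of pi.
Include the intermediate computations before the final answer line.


Sum of corner angles at P3: 2*pi
defect = 2*pi - 2*pi

Answer: defect(P3) = 0


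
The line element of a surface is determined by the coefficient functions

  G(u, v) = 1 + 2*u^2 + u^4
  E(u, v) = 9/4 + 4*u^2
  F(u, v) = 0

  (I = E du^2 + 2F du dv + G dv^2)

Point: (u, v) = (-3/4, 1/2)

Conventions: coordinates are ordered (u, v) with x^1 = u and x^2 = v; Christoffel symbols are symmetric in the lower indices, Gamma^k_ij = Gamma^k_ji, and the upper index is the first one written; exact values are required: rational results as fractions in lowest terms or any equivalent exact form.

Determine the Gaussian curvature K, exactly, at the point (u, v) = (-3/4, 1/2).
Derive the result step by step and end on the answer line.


E = 9/2, F = 0, G = 625/256, EG - F^2 = 5625/512 at the point
E_u = -6, E_v = 0, F_u = 0, F_v = 0, G_u = -75/16, G_v = 0
E_vv = 0, F_uv = 0, G_uu = 43/4
Brioschi: K = (det M1 - det M2) / (EG - F^2)^2 with the standard first/second-derivative matrices M1, M2.
M1 = [[-E_vv/2 + F_uv - G_uu/2, E_u/2, F_u - E_v/2], [F_v - G_u/2, E, F], [G_v/2, F, G]] = [[-43/8, -3, 0], [75/32, 9/2, 0], [0, 0, 625/256]]; det M1 = -343125/8192
M2 = [[0, E_v/2, G_u/2], [E_v/2, E, F], [G_u/2, F, G]] = [[0, 0, -75/32], [0, 9/2, 0], [-75/32, 0, 625/256]]; det M2 = -50625/2048
det M1 - det M2 = -140625/8192; K = -140625/8192 / (5625/512)^2 = -32/225

Answer: K = -32/225


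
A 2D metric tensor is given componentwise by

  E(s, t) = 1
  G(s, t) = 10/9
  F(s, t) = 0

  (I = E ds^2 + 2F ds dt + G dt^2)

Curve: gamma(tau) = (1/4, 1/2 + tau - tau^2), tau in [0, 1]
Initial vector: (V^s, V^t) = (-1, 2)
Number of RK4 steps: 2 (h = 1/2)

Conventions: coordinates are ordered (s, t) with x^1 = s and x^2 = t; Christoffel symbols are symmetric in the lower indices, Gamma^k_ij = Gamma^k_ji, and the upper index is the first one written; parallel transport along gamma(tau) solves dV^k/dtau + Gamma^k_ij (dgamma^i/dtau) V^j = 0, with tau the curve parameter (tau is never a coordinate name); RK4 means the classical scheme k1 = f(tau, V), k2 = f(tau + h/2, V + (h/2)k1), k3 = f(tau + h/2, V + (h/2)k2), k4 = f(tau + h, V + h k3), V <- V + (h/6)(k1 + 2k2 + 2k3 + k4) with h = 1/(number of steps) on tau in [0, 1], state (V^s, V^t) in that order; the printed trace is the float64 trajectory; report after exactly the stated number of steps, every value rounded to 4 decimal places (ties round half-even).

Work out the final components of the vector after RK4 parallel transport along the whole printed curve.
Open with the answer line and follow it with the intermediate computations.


Answer: V^s = -1.0000, V^t = 2.0000

gamma'(tau) = (0, 1 - 2*tau); f(tau, V)^k = -Gamma^k_ij(gamma(tau)) gamma'^i(tau) V^j; h = 1/2; intermediate values shown to 6 dp
curve data and Christoffel symbols at the stage parameters:
  tau = 0.000000: gamma = (0.250000, 0.500000), gamma' = (0.000000, 1.000000); Gamma_sss = 0.000000, Gamma_sst = 0.000000, Gamma_stt = 0.000000, Gamma_tss = 0.000000, Gamma_tst = 0.000000, Gamma_ttt = 0.000000
  tau = 0.250000: gamma = (0.250000, 0.687500), gamma' = (0.000000, 0.500000); Gamma_sss = 0.000000, Gamma_sst = 0.000000, Gamma_stt = 0.000000, Gamma_tss = 0.000000, Gamma_tst = 0.000000, Gamma_ttt = 0.000000
  tau = 0.500000: gamma = (0.250000, 0.750000), gamma' = (0.000000, 0.000000); Gamma_sss = 0.000000, Gamma_sst = 0.000000, Gamma_stt = 0.000000, Gamma_tss = 0.000000, Gamma_tst = 0.000000, Gamma_ttt = 0.000000
  tau = 0.750000: gamma = (0.250000, 0.687500), gamma' = (0.000000, -0.500000); Gamma_sss = 0.000000, Gamma_sst = 0.000000, Gamma_stt = 0.000000, Gamma_tss = 0.000000, Gamma_tst = 0.000000, Gamma_ttt = 0.000000
  tau = 1.000000: gamma = (0.250000, 0.500000), gamma' = (0.000000, -1.000000); Gamma_sss = 0.000000, Gamma_sst = 0.000000, Gamma_stt = 0.000000, Gamma_tss = 0.000000, Gamma_tst = 0.000000, Gamma_ttt = 0.000000
step 0: V^s = -1.0000, V^t = 2.0000
step 1: k1 = (0.000000, 0.000000), k2 = (0.000000, 0.000000), k3 = (0.000000, 0.000000), k4 = (0.000000, 0.000000); V <- V + (h/6)(k1 + 2k2 + 2k3 + k4): V^s = -1.0000, V^t = 2.0000
step 2: k1 = (0.000000, 0.000000), k2 = (0.000000, 0.000000), k3 = (0.000000, 0.000000), k4 = (0.000000, 0.000000); V <- V + (h/6)(k1 + 2k2 + 2k3 + k4): V^s = -1.0000, V^t = 2.0000


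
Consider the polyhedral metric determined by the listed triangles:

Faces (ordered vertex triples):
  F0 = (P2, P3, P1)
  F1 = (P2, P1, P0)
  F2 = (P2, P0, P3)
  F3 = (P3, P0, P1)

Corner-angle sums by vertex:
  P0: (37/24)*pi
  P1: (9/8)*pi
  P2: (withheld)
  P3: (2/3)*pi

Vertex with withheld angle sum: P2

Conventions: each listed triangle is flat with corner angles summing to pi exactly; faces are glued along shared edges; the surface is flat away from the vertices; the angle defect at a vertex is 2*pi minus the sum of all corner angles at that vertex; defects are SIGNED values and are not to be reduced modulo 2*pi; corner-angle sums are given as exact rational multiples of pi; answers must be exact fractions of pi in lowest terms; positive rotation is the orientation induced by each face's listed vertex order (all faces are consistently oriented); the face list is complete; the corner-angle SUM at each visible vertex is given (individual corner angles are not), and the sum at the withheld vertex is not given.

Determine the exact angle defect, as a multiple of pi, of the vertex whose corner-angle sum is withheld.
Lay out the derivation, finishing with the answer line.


V = 4, E = 6, F = 4; chi = V - E + F = 2
Gauss-Bonnet: total defect = 2*pi*chi = 4*pi; visible defects sum to (8/3)*pi

Answer: defect(P2) = (4/3)*pi


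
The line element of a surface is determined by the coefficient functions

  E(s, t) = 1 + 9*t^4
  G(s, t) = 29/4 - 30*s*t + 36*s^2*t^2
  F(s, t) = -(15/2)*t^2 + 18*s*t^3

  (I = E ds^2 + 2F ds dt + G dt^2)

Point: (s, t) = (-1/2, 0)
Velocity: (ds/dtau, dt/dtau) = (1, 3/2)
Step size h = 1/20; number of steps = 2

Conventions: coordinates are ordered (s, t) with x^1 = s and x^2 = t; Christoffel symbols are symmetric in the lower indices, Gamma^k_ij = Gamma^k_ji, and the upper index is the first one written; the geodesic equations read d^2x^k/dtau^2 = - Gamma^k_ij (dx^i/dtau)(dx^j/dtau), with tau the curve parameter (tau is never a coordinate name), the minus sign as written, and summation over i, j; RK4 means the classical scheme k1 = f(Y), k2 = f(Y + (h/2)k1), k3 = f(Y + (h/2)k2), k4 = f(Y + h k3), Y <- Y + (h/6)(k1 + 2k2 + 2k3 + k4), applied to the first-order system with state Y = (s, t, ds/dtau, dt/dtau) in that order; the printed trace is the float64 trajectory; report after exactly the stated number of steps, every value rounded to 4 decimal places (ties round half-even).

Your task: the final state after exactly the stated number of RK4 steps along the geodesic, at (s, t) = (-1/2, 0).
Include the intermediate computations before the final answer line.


f(Y) = (ds/dtau, dt/dtau, -Gamma^s_ij Y'^i Y'^j, -Gamma^t_ij Y'^i Y'^j) with the Gammas evaluated at the stage position; h = 0.050000; intermediate values shown to 6 dp
step 0: s = -0.5000, t = 0.0000, ds/dtau = 1.0000, dt/dtau = 1.5000
step 1:
  k1: at (s, t) = (-0.500000, 0.000000), (ds/dtau, dt/dtau) = (1.000000, 1.500000); Gamma_sss = 0.000000, Gamma_sst = 0.000000, Gamma_stt = 0.000000, Gamma_tss = 0.000000, Gamma_tst = 0.000000, Gamma_ttt = 1.034483; k1 = (1.000000, 1.500000, 0.000000, -2.327586)
  k2: at (s, t) = (-0.475000, 0.037500), (ds/dtau, dt/dtau) = (1.000000, 1.441810); Gamma_sss = 0.000000, Gamma_sst = 0.000122, Gamma_stt = -0.001542, Gamma_tss = 0.000000, Gamma_tst = -0.075239, Gamma_ttt = 0.953023; k2 = (1.000000, 1.441810, 0.002855, -1.764201)
  k3: at (s, t) = (-0.475000, 0.036045), (ds/dtau, dt/dtau) = (1.000071, 1.455895); Gamma_sss = 0.000000, Gamma_sst = 0.000108, Gamma_stt = -0.001429, Gamma_tss = 0.000000, Gamma_tst = -0.072406, Gamma_ttt = 0.954152; k3 = (1.000071, 1.455895, 0.002713, -1.811604)
  k4: at (s, t) = (-0.449996, 0.072795), (ds/dtau, dt/dtau) = (1.000136, 1.409420); Gamma_sss = 0.000000, Gamma_sst = 0.000839, Gamma_stt = -0.005189, Gamma_tss = 0.000000, Gamma_tst = -0.142387, Gamma_ttt = 0.880193; k4 = (1.000136, 1.409420, 0.007941, -1.347053)
  Y <- Y + (h/6)(k1 + 2k2 + 2k3 + k4): s = -0.4500, t = 0.0725, ds/dtau = 1.0002, dt/dtau = 1.4098
step 2:
  k1: at (s, t) = (-0.449998, 0.072540), (ds/dtau, dt/dtau) = (1.000159, 1.409781); Gamma_sss = 0.000000, Gamma_sst = 0.000831, Gamma_stt = -0.005155, Gamma_tss = 0.000000, Gamma_tst = -0.141916, Gamma_ttt = 0.880366; k1 = (1.000159, 1.409781, 0.007902, -1.349508)
  k2: at (s, t) = (-0.424994, 0.107785), (ds/dtau, dt/dtau) = (1.000357, 1.376044); Gamma_sss = 0.000000, Gamma_sst = 0.002590, Gamma_stt = -0.010214, Gamma_tss = 0.000000, Gamma_tst = -0.206243, Gamma_ttt = 0.813213; k2 = (1.000357, 1.376044, 0.012209, -0.972014)
  k3: at (s, t) = (-0.424989, 0.106941), (ds/dtau, dt/dtau) = (1.000464, 1.385481); Gamma_sss = 0.000000, Gamma_sst = 0.002534, Gamma_stt = -0.010069, Gamma_tss = 0.000000, Gamma_tst = -0.204752, Gamma_ttt = 0.813693; k3 = (1.000464, 1.385481, 0.012304, -0.994306)
  k4: at (s, t) = (-0.399974, 0.141814), (ds/dtau, dt/dtau) = (1.000774, 1.360066); Gamma_sss = 0.000000, Gamma_sst = 0.005659, Gamma_stt = -0.015962, Gamma_tss = 0.000000, Gamma_tst = -0.266428, Gamma_ttt = 0.751435; k4 = (1.000774, 1.360066, 0.014120, -0.664710)
  Y <- Y + (h/6)(k1 + 2k2 + 2k3 + k4): s = -0.4000, t = 0.1416, ds/dtau = 1.0008, dt/dtau = 1.3602

Answer: s = -0.4000, t = 0.1416, ds/dtau = 1.0008, dt/dtau = 1.3602


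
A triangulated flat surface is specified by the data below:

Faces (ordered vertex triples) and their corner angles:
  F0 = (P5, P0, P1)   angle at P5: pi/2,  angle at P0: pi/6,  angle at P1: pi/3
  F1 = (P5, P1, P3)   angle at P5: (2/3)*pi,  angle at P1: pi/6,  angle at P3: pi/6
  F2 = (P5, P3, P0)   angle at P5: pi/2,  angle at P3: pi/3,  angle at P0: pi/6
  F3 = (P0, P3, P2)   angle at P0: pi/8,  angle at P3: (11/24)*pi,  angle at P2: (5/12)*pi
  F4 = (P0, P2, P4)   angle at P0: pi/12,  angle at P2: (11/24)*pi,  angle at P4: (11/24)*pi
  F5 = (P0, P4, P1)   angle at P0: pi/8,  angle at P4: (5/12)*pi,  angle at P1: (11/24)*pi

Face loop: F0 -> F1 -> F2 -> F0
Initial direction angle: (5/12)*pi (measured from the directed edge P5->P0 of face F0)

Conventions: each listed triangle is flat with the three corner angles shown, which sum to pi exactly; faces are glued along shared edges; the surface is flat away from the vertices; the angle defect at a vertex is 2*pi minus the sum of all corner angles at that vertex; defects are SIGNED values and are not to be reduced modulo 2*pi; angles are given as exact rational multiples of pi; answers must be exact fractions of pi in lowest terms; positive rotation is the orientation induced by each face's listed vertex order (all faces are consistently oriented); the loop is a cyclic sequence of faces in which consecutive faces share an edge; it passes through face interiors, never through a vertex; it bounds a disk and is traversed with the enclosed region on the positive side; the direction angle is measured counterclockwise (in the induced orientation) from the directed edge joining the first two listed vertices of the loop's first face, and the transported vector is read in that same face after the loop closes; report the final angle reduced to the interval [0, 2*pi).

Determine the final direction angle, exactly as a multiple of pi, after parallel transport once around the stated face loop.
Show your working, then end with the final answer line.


enclosed vertex P5: corner angles sum to (5/3)*pi, defect = 2*pi - (5/3)*pi = pi/3
adding the enclosed defects to the starting angle (mod 2*pi, induced orientation) gives the holonomy
final angle = (5/12)*pi + pi/3 = (3/4)*pi (mod 2*pi)

Answer: final direction angle = (3/4)*pi


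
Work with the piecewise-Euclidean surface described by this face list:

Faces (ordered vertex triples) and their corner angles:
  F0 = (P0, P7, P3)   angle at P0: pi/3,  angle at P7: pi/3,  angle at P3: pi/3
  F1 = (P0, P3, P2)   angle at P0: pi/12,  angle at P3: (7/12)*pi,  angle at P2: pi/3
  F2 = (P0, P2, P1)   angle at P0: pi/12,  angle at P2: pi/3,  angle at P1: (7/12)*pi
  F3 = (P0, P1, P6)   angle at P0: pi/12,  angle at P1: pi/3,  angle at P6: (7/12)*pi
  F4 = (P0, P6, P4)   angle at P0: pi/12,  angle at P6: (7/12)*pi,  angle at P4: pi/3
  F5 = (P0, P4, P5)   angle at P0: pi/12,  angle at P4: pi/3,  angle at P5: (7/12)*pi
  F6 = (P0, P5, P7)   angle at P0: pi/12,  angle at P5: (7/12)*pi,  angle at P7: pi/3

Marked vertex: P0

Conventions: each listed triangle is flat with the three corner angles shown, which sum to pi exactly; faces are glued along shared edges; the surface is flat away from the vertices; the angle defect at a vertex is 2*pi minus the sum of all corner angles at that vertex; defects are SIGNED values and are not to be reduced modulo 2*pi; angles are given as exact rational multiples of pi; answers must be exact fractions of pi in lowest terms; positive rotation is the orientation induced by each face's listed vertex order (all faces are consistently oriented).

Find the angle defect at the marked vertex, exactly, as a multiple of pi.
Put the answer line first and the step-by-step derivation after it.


Answer: defect(P0) = (7/6)*pi

Sum of corner angles at P0: (5/6)*pi
defect = 2*pi - (5/6)*pi


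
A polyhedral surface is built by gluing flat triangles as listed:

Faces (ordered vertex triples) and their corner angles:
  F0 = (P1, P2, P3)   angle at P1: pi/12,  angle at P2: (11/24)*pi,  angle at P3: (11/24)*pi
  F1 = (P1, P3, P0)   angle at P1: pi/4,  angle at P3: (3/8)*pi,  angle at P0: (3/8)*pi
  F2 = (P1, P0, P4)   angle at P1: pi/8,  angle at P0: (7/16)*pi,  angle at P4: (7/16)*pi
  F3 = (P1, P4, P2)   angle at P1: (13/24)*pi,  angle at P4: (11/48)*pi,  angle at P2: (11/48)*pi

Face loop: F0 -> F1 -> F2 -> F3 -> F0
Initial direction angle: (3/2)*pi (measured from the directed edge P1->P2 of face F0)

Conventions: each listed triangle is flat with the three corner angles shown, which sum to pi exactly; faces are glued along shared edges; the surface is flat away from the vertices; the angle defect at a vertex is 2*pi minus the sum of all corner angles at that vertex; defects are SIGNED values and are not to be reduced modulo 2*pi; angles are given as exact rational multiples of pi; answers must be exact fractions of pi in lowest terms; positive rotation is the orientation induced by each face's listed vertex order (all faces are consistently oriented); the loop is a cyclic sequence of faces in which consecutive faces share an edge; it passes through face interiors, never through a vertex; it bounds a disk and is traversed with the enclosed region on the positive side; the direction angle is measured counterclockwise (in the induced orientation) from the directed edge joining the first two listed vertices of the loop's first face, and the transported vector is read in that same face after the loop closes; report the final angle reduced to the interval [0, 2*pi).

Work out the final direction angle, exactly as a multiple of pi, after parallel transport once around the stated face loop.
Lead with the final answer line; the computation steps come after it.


Answer: final direction angle = pi/2

enclosed vertex P1: corner angles sum to pi, defect = 2*pi - pi = pi
transport around the loop rotates by the sum of enclosed defects; add to the initial angle mod 2*pi
final angle = (3/2)*pi + pi = pi/2 (mod 2*pi)


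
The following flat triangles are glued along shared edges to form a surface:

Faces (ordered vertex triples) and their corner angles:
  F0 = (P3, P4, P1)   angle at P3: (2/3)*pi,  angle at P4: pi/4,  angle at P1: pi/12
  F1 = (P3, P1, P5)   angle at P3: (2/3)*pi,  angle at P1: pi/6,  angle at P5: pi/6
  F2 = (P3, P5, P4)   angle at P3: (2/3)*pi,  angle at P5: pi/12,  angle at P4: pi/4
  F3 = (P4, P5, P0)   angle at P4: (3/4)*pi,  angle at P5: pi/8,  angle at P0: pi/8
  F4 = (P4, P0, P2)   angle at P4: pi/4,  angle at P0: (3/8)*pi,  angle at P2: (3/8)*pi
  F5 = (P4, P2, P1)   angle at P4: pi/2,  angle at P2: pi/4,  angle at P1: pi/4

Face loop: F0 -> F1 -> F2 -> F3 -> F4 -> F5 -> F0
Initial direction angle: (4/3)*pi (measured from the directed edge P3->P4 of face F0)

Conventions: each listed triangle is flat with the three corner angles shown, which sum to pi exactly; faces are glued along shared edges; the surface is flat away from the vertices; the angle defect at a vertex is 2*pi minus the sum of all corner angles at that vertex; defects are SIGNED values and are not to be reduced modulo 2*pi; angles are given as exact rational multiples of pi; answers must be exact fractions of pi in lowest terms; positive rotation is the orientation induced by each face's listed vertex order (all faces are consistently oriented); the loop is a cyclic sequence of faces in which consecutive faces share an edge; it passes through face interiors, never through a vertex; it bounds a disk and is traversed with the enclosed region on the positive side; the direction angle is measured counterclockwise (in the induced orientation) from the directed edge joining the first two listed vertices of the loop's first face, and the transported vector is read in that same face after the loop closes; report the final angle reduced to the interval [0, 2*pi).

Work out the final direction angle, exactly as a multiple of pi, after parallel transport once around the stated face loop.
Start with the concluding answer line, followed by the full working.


Answer: final direction angle = (4/3)*pi

enclosed vertex P3: corner angles sum to 2*pi, defect = 2*pi - 2*pi = 0
enclosed vertex P4: corner angles sum to 2*pi, defect = 2*pi - 2*pi = 0
the final direction is the initial angle plus the enclosed defects, taken mod 2*pi in the induced orientation
final angle = (4/3)*pi + 0 = (4/3)*pi (mod 2*pi)


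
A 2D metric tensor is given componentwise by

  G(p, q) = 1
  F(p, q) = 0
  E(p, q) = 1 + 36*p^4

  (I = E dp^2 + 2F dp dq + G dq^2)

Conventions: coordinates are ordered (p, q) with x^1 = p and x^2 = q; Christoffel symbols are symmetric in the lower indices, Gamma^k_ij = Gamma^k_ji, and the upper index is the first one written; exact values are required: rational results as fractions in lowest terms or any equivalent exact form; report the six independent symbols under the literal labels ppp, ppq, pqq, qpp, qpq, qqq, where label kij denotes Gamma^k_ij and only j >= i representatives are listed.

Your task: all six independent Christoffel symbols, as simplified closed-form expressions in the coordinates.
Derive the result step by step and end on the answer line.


E = 1 + 36*p^4; F = 0; G = 1
Gamma^k_ij = (1/2) g^{kl} (d_i g_jl + d_j g_il - d_l g_ij), with g^inv = (1/(EG-F^2)) [[G, -F], [-F, E]]
first partials: E_p = 144*p^3, E_q = 0, F_p = 0, F_q = 0, G_p = 0, G_q = 0
D = EG - F^2 = 1 + 36*p^4
expanded: Gamma^p_pp = (G E_p - 2F F_p + F E_q)/(2D), Gamma^p_pq = (G E_q - F G_p)/(2D), Gamma^p_qq = (2G F_q - G G_p - F G_q)/(2D), Gamma^q_pp = (2E F_p - E E_q - F E_p)/(2D), Gamma^q_pq = (E G_p - F E_q)/(2D), Gamma^q_qq = (E G_q - 2F F_q + F G_p)/(2D); substitute and cancel common factors

Answer: Gamma_ppp = 72*p^3/(36*p^4 + 1), Gamma_ppq = 0, Gamma_pqq = 0, Gamma_qpp = 0, Gamma_qpq = 0, Gamma_qqq = 0


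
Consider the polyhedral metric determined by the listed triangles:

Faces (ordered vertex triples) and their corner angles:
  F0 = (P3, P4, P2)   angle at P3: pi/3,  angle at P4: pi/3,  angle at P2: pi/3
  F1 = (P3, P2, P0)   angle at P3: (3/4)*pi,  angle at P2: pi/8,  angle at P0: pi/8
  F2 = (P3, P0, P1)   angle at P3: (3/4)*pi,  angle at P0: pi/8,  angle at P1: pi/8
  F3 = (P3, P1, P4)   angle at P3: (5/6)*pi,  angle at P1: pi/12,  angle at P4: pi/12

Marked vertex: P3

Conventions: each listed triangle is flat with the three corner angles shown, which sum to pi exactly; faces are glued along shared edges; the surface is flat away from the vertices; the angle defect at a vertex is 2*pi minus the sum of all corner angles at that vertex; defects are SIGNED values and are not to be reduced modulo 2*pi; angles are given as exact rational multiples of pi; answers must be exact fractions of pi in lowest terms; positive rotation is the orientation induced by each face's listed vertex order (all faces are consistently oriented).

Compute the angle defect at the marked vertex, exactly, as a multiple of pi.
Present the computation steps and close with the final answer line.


Sum of corner angles at P3: (8/3)*pi
defect = 2*pi - (8/3)*pi

Answer: defect(P3) = (-2/3)*pi


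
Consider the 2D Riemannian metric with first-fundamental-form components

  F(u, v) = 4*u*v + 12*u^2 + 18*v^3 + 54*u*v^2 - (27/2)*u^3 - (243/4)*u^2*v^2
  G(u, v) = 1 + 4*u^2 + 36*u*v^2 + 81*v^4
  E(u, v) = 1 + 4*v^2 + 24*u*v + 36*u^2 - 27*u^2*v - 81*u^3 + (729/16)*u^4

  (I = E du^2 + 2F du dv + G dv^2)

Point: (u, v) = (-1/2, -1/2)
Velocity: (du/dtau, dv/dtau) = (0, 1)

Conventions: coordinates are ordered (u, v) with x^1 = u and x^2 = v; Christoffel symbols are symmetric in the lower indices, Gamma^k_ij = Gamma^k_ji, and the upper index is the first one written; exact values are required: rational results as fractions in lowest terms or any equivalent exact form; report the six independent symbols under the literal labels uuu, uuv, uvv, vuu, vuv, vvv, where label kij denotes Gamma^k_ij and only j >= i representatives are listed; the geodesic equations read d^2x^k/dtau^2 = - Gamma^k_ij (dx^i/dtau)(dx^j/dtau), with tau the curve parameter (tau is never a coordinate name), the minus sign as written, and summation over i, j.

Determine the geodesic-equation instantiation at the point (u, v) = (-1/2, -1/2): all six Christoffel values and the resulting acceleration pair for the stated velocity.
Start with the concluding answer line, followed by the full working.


Answer: Gamma_uuu = -6188/2979, Gamma_uuv = -2912/8937, Gamma_uvv = 1456/993, Gamma_vuu = 1360/2979, Gamma_vuv = 640/8937, Gamma_vvv = -320/993; accelerations (d^2u/dtau^2, d^2v/dtau^2) = (-1456/993, 320/993)

E = 8537/256, F = -455/64, G = 41/16 at the point
E_u = -4641/32, E_v = -91/4, F_u = 73/16, F_v = 859/16, G_u = 5, G_v = -45/2
EG - F^2 = 8937/256;  g^inv = (256/8937) * [[41/16, 455/64], [455/64, 8537/256]]
first-kind symbols [ij,l] = (1/2)(d_i g_jl + d_j g_il - d_l g_ij): [uu,u] = E_u/2 = -4641/64, [uu,v] = F_u - E_v/2 = 255/16, [uv,u] = E_v/2 = -91/8, [uv,v] = G_u/2 = 5/2, [vv,u] = F_v - G_u/2 = 819/16, [vv,v] = G_v/2 = -45/4
Gamma^u_ij = (G*[ij,u] - F*[ij,v])/(EG - F^2), Gamma^v_ij = (E*[ij,v] - F*[ij,u])/(EG - F^2)
Gamma_uuu = -6188/2979, Gamma_uuv = -2912/8937, Gamma_uvv = 1456/993, Gamma_vuu = 1360/2979, Gamma_vuv = 640/8937, Gamma_vvv = -320/993
d^2u/dtau^2 = -(Gamma_uuu*(0)^2 + 2*Gamma_uuv*(0)*(1) + Gamma_uvv*(1)^2) = -1456/993
d^2v/dtau^2 = -(Gamma_vuu*(0)^2 + 2*Gamma_vuv*(0)*(1) + Gamma_vvv*(1)^2) = 320/993


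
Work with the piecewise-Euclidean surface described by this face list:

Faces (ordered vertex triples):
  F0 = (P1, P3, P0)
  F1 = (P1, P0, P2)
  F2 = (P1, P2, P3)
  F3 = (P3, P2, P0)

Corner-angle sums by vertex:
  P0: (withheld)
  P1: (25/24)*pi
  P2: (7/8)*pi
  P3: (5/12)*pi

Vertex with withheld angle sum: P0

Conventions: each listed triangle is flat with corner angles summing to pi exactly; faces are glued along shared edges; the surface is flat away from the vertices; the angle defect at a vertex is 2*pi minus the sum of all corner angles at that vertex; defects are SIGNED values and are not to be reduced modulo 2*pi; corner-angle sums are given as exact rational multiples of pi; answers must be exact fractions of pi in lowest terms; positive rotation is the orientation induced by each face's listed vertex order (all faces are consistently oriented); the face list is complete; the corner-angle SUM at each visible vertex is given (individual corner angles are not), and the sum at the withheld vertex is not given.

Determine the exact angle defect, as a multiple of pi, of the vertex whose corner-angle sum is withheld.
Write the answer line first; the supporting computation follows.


Answer: defect(P0) = pi/3

V = 4, E = 6, F = 4; chi = V - E + F = 2
Gauss-Bonnet: total defect = 2*pi*chi = 4*pi; visible defects sum to (11/3)*pi


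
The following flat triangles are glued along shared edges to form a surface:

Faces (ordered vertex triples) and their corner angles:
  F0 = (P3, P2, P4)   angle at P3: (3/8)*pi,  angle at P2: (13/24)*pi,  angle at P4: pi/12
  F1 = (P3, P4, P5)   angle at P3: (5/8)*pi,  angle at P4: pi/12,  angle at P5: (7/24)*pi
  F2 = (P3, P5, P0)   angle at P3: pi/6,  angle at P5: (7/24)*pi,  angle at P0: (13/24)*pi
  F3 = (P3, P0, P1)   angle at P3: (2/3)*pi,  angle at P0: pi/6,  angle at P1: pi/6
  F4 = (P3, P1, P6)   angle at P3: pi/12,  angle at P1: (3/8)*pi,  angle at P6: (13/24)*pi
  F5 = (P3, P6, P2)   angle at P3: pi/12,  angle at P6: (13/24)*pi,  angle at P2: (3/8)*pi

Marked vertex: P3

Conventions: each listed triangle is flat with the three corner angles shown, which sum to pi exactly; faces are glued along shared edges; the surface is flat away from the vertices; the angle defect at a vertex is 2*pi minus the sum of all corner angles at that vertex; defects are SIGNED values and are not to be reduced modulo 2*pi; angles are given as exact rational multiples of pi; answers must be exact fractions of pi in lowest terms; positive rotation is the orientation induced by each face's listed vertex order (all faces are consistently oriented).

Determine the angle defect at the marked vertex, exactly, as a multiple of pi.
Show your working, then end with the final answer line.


Sum of corner angles at P3: 2*pi
defect = 2*pi - 2*pi

Answer: defect(P3) = 0


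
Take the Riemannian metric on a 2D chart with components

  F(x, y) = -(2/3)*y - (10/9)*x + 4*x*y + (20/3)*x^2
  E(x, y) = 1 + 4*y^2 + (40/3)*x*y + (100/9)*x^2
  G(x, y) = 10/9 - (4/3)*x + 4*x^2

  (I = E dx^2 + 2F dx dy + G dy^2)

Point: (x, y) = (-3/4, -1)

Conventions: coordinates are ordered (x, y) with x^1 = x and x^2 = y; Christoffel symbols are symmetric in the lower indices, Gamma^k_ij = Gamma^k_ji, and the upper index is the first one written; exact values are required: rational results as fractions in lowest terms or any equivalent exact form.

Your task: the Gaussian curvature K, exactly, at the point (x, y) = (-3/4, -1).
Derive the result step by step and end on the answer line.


E = 85/4, F = 33/4, G = 157/36, EG - F^2 = 443/18 at the point
E_x = -30, E_y = -18, F_x = -136/9, F_y = -11/3, G_x = -22/3, G_y = 0
E_yy = 8, F_xy = 4, G_xx = 8
Brioschi: K = (det M1 - det M2) / (EG - F^2)^2 with the standard first/second-derivative matrices M1, M2.
M1 = [[-E_yy/2 + F_xy - G_xx/2, E_x/2, F_x - E_y/2], [F_y - G_x/2, E, F], [G_y/2, F, G]] = [[-4, -15, -55/9], [0, 85/4, 33/4], [0, 33/4, 157/36]]; det M1 = -886/9
M2 = [[0, E_y/2, G_x/2], [E_y/2, E, F], [G_x/2, F, G]] = [[0, -9, -11/3], [-9, 85/4, 33/4], [-11/3, 33/4, 157/36]]; det M2 = -850/9
det M1 - det M2 = -4; K = -4 / (443/18)^2 = -1296/196249

Answer: K = -1296/196249


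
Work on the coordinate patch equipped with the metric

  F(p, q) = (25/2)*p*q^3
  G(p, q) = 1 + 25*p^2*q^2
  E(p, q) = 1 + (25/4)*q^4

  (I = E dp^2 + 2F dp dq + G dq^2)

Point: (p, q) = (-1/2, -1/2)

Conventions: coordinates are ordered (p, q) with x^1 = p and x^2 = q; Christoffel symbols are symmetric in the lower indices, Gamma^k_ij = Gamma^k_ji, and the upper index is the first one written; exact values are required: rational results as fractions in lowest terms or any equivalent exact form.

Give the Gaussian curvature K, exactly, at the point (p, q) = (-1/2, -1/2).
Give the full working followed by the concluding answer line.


E = 89/64, F = 25/32, G = 41/16, EG - F^2 = 189/64 at the point
E_p = 0, E_q = -25/8, F_p = -25/16, F_q = -75/16, G_p = -25/4, G_q = -25/4
E_qq = 75/4, F_pq = 75/8, G_pp = 25/2
Compute both Brioschi determinants and normalise by (EG - F^2)^2.
M1 = [[-E_qq/2 + F_pq - G_pp/2, E_p/2, F_p - E_q/2], [F_q - G_p/2, E, F], [G_q/2, F, G]] = [[-25/4, 0, 0], [-25/16, 89/64, 25/32], [-25/8, 25/32, 41/16]]; det M1 = -4725/256
M2 = [[0, E_q/2, G_p/2], [E_q/2, E, F], [G_p/2, F, G]] = [[0, -25/16, -25/8], [-25/16, 89/64, 25/32], [-25/8, 25/32, 41/16]]; det M2 = -3125/256
det M1 - det M2 = -25/4; K = -25/4 / (189/64)^2 = -25600/35721

Answer: K = -25600/35721
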